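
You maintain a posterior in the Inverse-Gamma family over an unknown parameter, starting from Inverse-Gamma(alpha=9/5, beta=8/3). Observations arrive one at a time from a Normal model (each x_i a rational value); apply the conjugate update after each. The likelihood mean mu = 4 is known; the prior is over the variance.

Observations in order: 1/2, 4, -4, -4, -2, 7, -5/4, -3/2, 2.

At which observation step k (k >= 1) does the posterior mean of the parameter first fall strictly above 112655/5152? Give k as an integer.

k = 4

obs 1: x=1/2 → posterior Inverse-Gamma(23/10, 211/24)
obs 2: x=4 → posterior Inverse-Gamma(14/5, 211/24)
obs 3: x=-4 → posterior Inverse-Gamma(33/10, 979/24)
obs 4: x=-4 → posterior Inverse-Gamma(19/5, 1747/24)
obs 5: x=-2 → posterior Inverse-Gamma(43/10, 2179/24)
obs 6: x=7 → posterior Inverse-Gamma(24/5, 2287/24)
obs 7: x=-5/4 → posterior Inverse-Gamma(53/10, 10471/96)
obs 8: x=-3/2 → posterior Inverse-Gamma(29/5, 11923/96)
obs 9: x=2 → posterior Inverse-Gamma(63/10, 12115/96)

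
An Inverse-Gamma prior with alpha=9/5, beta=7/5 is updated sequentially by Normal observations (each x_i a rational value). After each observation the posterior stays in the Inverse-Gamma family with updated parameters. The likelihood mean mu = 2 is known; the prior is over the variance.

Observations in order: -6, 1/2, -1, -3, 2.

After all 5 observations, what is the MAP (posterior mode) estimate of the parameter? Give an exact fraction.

obs 1: x=-6 → posterior Inverse-Gamma(23/10, 167/5)
obs 2: x=1/2 → posterior Inverse-Gamma(14/5, 1381/40)
obs 3: x=-1 → posterior Inverse-Gamma(33/10, 1561/40)
obs 4: x=-3 → posterior Inverse-Gamma(19/5, 2061/40)
obs 5: x=2 → posterior Inverse-Gamma(43/10, 2061/40)

2061/212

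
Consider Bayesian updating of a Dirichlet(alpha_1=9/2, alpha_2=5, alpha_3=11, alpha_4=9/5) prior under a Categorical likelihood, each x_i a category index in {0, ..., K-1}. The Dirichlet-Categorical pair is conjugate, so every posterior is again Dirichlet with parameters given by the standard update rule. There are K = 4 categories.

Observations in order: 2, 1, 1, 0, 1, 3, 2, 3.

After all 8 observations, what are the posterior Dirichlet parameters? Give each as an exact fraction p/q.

obs 1: x=2 → posterior Dirichlet(9/2, 5, 12, 9/5)
obs 2: x=1 → posterior Dirichlet(9/2, 6, 12, 9/5)
obs 3: x=1 → posterior Dirichlet(9/2, 7, 12, 9/5)
obs 4: x=0 → posterior Dirichlet(11/2, 7, 12, 9/5)
obs 5: x=1 → posterior Dirichlet(11/2, 8, 12, 9/5)
obs 6: x=3 → posterior Dirichlet(11/2, 8, 12, 14/5)
obs 7: x=2 → posterior Dirichlet(11/2, 8, 13, 14/5)
obs 8: x=3 → posterior Dirichlet(11/2, 8, 13, 19/5)

alpha_1=11/2, alpha_2=8, alpha_3=13, alpha_4=19/5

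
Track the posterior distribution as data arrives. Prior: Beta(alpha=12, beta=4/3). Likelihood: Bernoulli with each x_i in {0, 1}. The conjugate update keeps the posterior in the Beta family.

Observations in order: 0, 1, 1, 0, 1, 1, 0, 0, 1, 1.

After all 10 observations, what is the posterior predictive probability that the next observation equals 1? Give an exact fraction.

obs 1: x=0 → posterior Beta(12, 7/3)
obs 2: x=1 → posterior Beta(13, 7/3)
obs 3: x=1 → posterior Beta(14, 7/3)
obs 4: x=0 → posterior Beta(14, 10/3)
obs 5: x=1 → posterior Beta(15, 10/3)
obs 6: x=1 → posterior Beta(16, 10/3)
obs 7: x=0 → posterior Beta(16, 13/3)
obs 8: x=0 → posterior Beta(16, 16/3)
obs 9: x=1 → posterior Beta(17, 16/3)
obs 10: x=1 → posterior Beta(18, 16/3)

27/35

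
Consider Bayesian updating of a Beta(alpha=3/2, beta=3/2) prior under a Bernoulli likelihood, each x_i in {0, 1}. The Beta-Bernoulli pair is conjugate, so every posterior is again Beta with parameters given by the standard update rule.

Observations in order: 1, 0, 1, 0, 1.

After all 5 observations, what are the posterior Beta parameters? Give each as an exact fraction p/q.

alpha=9/2, beta=7/2

obs 1: x=1 → posterior Beta(5/2, 3/2)
obs 2: x=0 → posterior Beta(5/2, 5/2)
obs 3: x=1 → posterior Beta(7/2, 5/2)
obs 4: x=0 → posterior Beta(7/2, 7/2)
obs 5: x=1 → posterior Beta(9/2, 7/2)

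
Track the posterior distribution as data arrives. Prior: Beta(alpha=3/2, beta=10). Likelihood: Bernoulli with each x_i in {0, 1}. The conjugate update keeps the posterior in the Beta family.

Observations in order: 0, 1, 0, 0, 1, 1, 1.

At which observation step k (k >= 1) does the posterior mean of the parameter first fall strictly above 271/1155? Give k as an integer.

k = 6

obs 1: x=0 → posterior Beta(3/2, 11)
obs 2: x=1 → posterior Beta(5/2, 11)
obs 3: x=0 → posterior Beta(5/2, 12)
obs 4: x=0 → posterior Beta(5/2, 13)
obs 5: x=1 → posterior Beta(7/2, 13)
obs 6: x=1 → posterior Beta(9/2, 13)
obs 7: x=1 → posterior Beta(11/2, 13)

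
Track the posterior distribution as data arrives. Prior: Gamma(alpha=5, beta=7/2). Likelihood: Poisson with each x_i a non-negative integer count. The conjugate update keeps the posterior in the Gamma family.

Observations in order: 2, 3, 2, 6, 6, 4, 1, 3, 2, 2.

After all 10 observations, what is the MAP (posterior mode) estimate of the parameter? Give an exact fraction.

obs 1: x=2 → posterior Gamma(7, 9/2)
obs 2: x=3 → posterior Gamma(10, 11/2)
obs 3: x=2 → posterior Gamma(12, 13/2)
obs 4: x=6 → posterior Gamma(18, 15/2)
obs 5: x=6 → posterior Gamma(24, 17/2)
obs 6: x=4 → posterior Gamma(28, 19/2)
obs 7: x=1 → posterior Gamma(29, 21/2)
obs 8: x=3 → posterior Gamma(32, 23/2)
obs 9: x=2 → posterior Gamma(34, 25/2)
obs 10: x=2 → posterior Gamma(36, 27/2)

70/27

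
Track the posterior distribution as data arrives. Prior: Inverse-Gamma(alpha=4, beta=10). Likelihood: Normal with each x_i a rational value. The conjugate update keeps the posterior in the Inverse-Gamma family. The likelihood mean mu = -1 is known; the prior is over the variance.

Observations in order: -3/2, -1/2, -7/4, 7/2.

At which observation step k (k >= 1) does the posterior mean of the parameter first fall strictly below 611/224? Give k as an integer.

k = 2

obs 1: x=-3/2 → posterior Inverse-Gamma(9/2, 81/8)
obs 2: x=-1/2 → posterior Inverse-Gamma(5, 41/4)
obs 3: x=-7/4 → posterior Inverse-Gamma(11/2, 337/32)
obs 4: x=7/2 → posterior Inverse-Gamma(6, 661/32)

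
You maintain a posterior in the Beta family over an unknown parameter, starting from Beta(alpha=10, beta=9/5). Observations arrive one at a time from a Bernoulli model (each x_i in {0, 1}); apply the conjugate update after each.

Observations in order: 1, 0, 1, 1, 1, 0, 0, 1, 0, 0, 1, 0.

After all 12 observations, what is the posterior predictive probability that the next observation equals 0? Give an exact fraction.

39/119

obs 1: x=1 → posterior Beta(11, 9/5)
obs 2: x=0 → posterior Beta(11, 14/5)
obs 3: x=1 → posterior Beta(12, 14/5)
obs 4: x=1 → posterior Beta(13, 14/5)
obs 5: x=1 → posterior Beta(14, 14/5)
obs 6: x=0 → posterior Beta(14, 19/5)
obs 7: x=0 → posterior Beta(14, 24/5)
obs 8: x=1 → posterior Beta(15, 24/5)
obs 9: x=0 → posterior Beta(15, 29/5)
obs 10: x=0 → posterior Beta(15, 34/5)
obs 11: x=1 → posterior Beta(16, 34/5)
obs 12: x=0 → posterior Beta(16, 39/5)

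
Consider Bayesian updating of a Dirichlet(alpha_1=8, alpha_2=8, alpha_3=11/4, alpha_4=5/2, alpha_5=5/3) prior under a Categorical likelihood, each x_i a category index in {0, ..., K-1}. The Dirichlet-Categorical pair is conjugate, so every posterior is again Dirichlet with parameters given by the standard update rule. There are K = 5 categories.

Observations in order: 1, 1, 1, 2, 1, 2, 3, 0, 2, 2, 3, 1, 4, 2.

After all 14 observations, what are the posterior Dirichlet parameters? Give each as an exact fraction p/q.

obs 1: x=1 → posterior Dirichlet(8, 9, 11/4, 5/2, 5/3)
obs 2: x=1 → posterior Dirichlet(8, 10, 11/4, 5/2, 5/3)
obs 3: x=1 → posterior Dirichlet(8, 11, 11/4, 5/2, 5/3)
obs 4: x=2 → posterior Dirichlet(8, 11, 15/4, 5/2, 5/3)
obs 5: x=1 → posterior Dirichlet(8, 12, 15/4, 5/2, 5/3)
obs 6: x=2 → posterior Dirichlet(8, 12, 19/4, 5/2, 5/3)
obs 7: x=3 → posterior Dirichlet(8, 12, 19/4, 7/2, 5/3)
obs 8: x=0 → posterior Dirichlet(9, 12, 19/4, 7/2, 5/3)
obs 9: x=2 → posterior Dirichlet(9, 12, 23/4, 7/2, 5/3)
obs 10: x=2 → posterior Dirichlet(9, 12, 27/4, 7/2, 5/3)
obs 11: x=3 → posterior Dirichlet(9, 12, 27/4, 9/2, 5/3)
obs 12: x=1 → posterior Dirichlet(9, 13, 27/4, 9/2, 5/3)
obs 13: x=4 → posterior Dirichlet(9, 13, 27/4, 9/2, 8/3)
obs 14: x=2 → posterior Dirichlet(9, 13, 31/4, 9/2, 8/3)

alpha_1=9, alpha_2=13, alpha_3=31/4, alpha_4=9/2, alpha_5=8/3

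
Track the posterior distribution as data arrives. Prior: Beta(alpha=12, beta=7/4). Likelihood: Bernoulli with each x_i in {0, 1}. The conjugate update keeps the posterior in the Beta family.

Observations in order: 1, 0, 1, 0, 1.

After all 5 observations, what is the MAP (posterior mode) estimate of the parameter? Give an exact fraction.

obs 1: x=1 → posterior Beta(13, 7/4)
obs 2: x=0 → posterior Beta(13, 11/4)
obs 3: x=1 → posterior Beta(14, 11/4)
obs 4: x=0 → posterior Beta(14, 15/4)
obs 5: x=1 → posterior Beta(15, 15/4)

56/67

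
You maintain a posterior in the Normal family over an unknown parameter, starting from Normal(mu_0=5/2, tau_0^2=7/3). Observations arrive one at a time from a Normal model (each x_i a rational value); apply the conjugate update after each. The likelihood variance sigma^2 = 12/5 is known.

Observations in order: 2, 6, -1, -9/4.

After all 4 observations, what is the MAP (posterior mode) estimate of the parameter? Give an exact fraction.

1025/704

obs 1: x=2 → posterior Normal(160/71, 84/71)
obs 2: x=6 → posterior Normal(185/53, 42/53)
obs 3: x=-1 → posterior Normal(335/141, 28/47)
obs 4: x=-9/4 → posterior Normal(1025/704, 21/44)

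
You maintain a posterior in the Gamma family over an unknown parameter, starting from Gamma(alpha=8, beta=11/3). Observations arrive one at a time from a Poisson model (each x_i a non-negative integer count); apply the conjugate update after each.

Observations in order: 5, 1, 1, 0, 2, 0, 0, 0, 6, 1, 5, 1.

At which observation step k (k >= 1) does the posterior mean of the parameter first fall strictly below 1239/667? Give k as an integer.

k = 6

obs 1: x=5 → posterior Gamma(13, 14/3)
obs 2: x=1 → posterior Gamma(14, 17/3)
obs 3: x=1 → posterior Gamma(15, 20/3)
obs 4: x=0 → posterior Gamma(15, 23/3)
obs 5: x=2 → posterior Gamma(17, 26/3)
obs 6: x=0 → posterior Gamma(17, 29/3)
obs 7: x=0 → posterior Gamma(17, 32/3)
obs 8: x=0 → posterior Gamma(17, 35/3)
obs 9: x=6 → posterior Gamma(23, 38/3)
obs 10: x=1 → posterior Gamma(24, 41/3)
obs 11: x=5 → posterior Gamma(29, 44/3)
obs 12: x=1 → posterior Gamma(30, 47/3)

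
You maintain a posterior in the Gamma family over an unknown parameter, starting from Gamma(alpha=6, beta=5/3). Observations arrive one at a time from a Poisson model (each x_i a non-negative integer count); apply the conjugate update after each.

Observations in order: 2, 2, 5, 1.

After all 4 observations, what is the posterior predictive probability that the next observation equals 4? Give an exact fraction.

obs 1: x=2 → posterior Gamma(8, 8/3)
obs 2: x=2 → posterior Gamma(10, 11/3)
obs 3: x=5 → posterior Gamma(15, 14/3)
obs 4: x=1 → posterior Gamma(16, 17/3)

3819368289129216840205209/26214400000000000000000000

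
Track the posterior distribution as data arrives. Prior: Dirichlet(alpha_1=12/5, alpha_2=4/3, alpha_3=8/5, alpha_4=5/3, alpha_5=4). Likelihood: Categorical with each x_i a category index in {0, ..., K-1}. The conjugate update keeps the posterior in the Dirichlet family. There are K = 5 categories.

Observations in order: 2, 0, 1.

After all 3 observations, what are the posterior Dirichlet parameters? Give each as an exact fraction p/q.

alpha_1=17/5, alpha_2=7/3, alpha_3=13/5, alpha_4=5/3, alpha_5=4

obs 1: x=2 → posterior Dirichlet(12/5, 4/3, 13/5, 5/3, 4)
obs 2: x=0 → posterior Dirichlet(17/5, 4/3, 13/5, 5/3, 4)
obs 3: x=1 → posterior Dirichlet(17/5, 7/3, 13/5, 5/3, 4)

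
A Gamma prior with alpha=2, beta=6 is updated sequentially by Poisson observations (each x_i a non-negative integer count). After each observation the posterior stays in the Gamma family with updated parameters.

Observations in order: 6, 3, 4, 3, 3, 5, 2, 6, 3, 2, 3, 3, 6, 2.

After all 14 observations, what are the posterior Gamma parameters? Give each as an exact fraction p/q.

obs 1: x=6 → posterior Gamma(8, 7)
obs 2: x=3 → posterior Gamma(11, 8)
obs 3: x=4 → posterior Gamma(15, 9)
obs 4: x=3 → posterior Gamma(18, 10)
obs 5: x=3 → posterior Gamma(21, 11)
obs 6: x=5 → posterior Gamma(26, 12)
obs 7: x=2 → posterior Gamma(28, 13)
obs 8: x=6 → posterior Gamma(34, 14)
obs 9: x=3 → posterior Gamma(37, 15)
obs 10: x=2 → posterior Gamma(39, 16)
obs 11: x=3 → posterior Gamma(42, 17)
obs 12: x=3 → posterior Gamma(45, 18)
obs 13: x=6 → posterior Gamma(51, 19)
obs 14: x=2 → posterior Gamma(53, 20)

alpha=53, beta=20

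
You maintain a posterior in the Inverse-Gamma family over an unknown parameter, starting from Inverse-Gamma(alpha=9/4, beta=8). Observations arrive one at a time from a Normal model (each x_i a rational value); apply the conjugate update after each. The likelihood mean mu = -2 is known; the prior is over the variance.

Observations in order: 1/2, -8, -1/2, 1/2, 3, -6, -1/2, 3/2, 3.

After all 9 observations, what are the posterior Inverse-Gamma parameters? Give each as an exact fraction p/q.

alpha=27/4, beta=589/8

obs 1: x=1/2 → posterior Inverse-Gamma(11/4, 89/8)
obs 2: x=-8 → posterior Inverse-Gamma(13/4, 233/8)
obs 3: x=-1/2 → posterior Inverse-Gamma(15/4, 121/4)
obs 4: x=1/2 → posterior Inverse-Gamma(17/4, 267/8)
obs 5: x=3 → posterior Inverse-Gamma(19/4, 367/8)
obs 6: x=-6 → posterior Inverse-Gamma(21/4, 431/8)
obs 7: x=-1/2 → posterior Inverse-Gamma(23/4, 55)
obs 8: x=3/2 → posterior Inverse-Gamma(25/4, 489/8)
obs 9: x=3 → posterior Inverse-Gamma(27/4, 589/8)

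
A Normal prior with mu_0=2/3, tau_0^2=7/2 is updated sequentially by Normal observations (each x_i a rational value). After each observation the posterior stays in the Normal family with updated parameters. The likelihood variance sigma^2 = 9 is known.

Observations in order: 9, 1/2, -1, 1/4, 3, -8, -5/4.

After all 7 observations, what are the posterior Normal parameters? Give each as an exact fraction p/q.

obs 1: x=9 → posterior Normal(3, 63/25)
obs 2: x=1/2 → posterior Normal(157/64, 63/32)
obs 3: x=-1 → posterior Normal(11/6, 21/13)
obs 4: x=1/4 → posterior Normal(293/184, 63/46)
obs 5: x=3 → posterior Normal(377/212, 63/53)
obs 6: x=-8 → posterior Normal(51/80, 21/20)
obs 7: x=-5/4 → posterior Normal(59/134, 63/67)

mu_0=59/134, tau_0^2=63/67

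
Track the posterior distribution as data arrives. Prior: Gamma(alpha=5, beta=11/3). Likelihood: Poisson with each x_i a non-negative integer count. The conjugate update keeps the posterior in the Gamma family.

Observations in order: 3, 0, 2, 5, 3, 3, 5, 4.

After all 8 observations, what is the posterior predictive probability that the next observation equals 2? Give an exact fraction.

87848994058135058821838066973723471164703369140625/357334617794433607688082344039363064508867208544256

obs 1: x=3 → posterior Gamma(8, 14/3)
obs 2: x=0 → posterior Gamma(8, 17/3)
obs 3: x=2 → posterior Gamma(10, 20/3)
obs 4: x=5 → posterior Gamma(15, 23/3)
obs 5: x=3 → posterior Gamma(18, 26/3)
obs 6: x=3 → posterior Gamma(21, 29/3)
obs 7: x=5 → posterior Gamma(26, 32/3)
obs 8: x=4 → posterior Gamma(30, 35/3)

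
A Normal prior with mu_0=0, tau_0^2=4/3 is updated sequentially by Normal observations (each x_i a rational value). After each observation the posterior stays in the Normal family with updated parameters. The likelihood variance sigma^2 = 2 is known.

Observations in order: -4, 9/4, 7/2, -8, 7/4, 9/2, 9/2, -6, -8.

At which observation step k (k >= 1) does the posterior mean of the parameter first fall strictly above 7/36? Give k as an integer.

obs 1: x=-4 → posterior Normal(-8/5, 4/5)
obs 2: x=9/4 → posterior Normal(-1/2, 4/7)
obs 3: x=7/2 → posterior Normal(7/18, 4/9)
obs 4: x=-8 → posterior Normal(-25/22, 4/11)
obs 5: x=7/4 → posterior Normal(-9/13, 4/13)
obs 6: x=9/2 → posterior Normal(0, 4/15)
obs 7: x=9/2 → posterior Normal(9/17, 4/17)
obs 8: x=-6 → posterior Normal(-3/19, 4/19)
obs 9: x=-8 → posterior Normal(-19/21, 4/21)

k = 3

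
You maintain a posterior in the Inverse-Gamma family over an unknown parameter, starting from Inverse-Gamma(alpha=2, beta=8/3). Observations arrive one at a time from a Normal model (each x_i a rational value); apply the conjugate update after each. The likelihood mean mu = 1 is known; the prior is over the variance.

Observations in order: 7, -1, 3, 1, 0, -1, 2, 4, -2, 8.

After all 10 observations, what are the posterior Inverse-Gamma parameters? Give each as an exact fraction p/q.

alpha=7, beta=367/6

obs 1: x=7 → posterior Inverse-Gamma(5/2, 62/3)
obs 2: x=-1 → posterior Inverse-Gamma(3, 68/3)
obs 3: x=3 → posterior Inverse-Gamma(7/2, 74/3)
obs 4: x=1 → posterior Inverse-Gamma(4, 74/3)
obs 5: x=0 → posterior Inverse-Gamma(9/2, 151/6)
obs 6: x=-1 → posterior Inverse-Gamma(5, 163/6)
obs 7: x=2 → posterior Inverse-Gamma(11/2, 83/3)
obs 8: x=4 → posterior Inverse-Gamma(6, 193/6)
obs 9: x=-2 → posterior Inverse-Gamma(13/2, 110/3)
obs 10: x=8 → posterior Inverse-Gamma(7, 367/6)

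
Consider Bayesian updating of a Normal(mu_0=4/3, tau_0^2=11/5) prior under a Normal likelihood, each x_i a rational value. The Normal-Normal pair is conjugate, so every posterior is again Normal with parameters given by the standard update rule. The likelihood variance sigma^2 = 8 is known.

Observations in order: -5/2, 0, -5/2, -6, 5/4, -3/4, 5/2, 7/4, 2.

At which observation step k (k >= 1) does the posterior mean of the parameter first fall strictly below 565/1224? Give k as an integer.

k = 2

obs 1: x=-5/2 → posterior Normal(155/306, 88/51)
obs 2: x=0 → posterior Normal(5/12, 44/31)
obs 3: x=-5/2 → posterior Normal(-5/219, 88/73)
obs 4: x=-6 → posterior Normal(-29/36, 22/21)
obs 5: x=5/4 → posterior Normal(-647/1140, 88/95)
obs 6: x=-3/4 → posterior Normal(-373/636, 44/53)
obs 7: x=5/2 → posterior Normal(-8/27, 88/117)
obs 8: x=7/4 → posterior Normal(-185/1536, 11/16)
obs 9: x=2 → posterior Normal(79/1668, 88/139)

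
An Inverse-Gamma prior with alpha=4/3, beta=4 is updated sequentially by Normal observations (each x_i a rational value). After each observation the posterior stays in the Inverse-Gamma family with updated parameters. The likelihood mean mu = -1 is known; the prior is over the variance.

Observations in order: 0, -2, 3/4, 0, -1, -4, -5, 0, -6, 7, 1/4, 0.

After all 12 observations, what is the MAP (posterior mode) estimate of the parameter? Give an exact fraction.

3159/400

obs 1: x=0 → posterior Inverse-Gamma(11/6, 9/2)
obs 2: x=-2 → posterior Inverse-Gamma(7/3, 5)
obs 3: x=3/4 → posterior Inverse-Gamma(17/6, 209/32)
obs 4: x=0 → posterior Inverse-Gamma(10/3, 225/32)
obs 5: x=-1 → posterior Inverse-Gamma(23/6, 225/32)
obs 6: x=-4 → posterior Inverse-Gamma(13/3, 369/32)
obs 7: x=-5 → posterior Inverse-Gamma(29/6, 625/32)
obs 8: x=0 → posterior Inverse-Gamma(16/3, 641/32)
obs 9: x=-6 → posterior Inverse-Gamma(35/6, 1041/32)
obs 10: x=7 → posterior Inverse-Gamma(19/3, 2065/32)
obs 11: x=1/4 → posterior Inverse-Gamma(41/6, 1045/16)
obs 12: x=0 → posterior Inverse-Gamma(22/3, 1053/16)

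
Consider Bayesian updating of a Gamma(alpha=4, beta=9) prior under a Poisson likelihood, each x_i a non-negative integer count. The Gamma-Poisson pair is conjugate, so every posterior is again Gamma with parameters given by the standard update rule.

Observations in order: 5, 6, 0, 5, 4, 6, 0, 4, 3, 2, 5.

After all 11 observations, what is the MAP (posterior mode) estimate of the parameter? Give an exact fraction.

obs 1: x=5 → posterior Gamma(9, 10)
obs 2: x=6 → posterior Gamma(15, 11)
obs 3: x=0 → posterior Gamma(15, 12)
obs 4: x=5 → posterior Gamma(20, 13)
obs 5: x=4 → posterior Gamma(24, 14)
obs 6: x=6 → posterior Gamma(30, 15)
obs 7: x=0 → posterior Gamma(30, 16)
obs 8: x=4 → posterior Gamma(34, 17)
obs 9: x=3 → posterior Gamma(37, 18)
obs 10: x=2 → posterior Gamma(39, 19)
obs 11: x=5 → posterior Gamma(44, 20)

43/20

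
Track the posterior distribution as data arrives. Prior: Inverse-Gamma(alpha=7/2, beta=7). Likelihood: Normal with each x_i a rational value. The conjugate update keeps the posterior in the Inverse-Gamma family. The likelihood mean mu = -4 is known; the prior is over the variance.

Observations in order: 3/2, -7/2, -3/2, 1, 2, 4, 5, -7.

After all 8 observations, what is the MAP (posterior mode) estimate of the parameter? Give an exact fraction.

1063/68

obs 1: x=3/2 → posterior Inverse-Gamma(4, 177/8)
obs 2: x=-7/2 → posterior Inverse-Gamma(9/2, 89/4)
obs 3: x=-3/2 → posterior Inverse-Gamma(5, 203/8)
obs 4: x=1 → posterior Inverse-Gamma(11/2, 303/8)
obs 5: x=2 → posterior Inverse-Gamma(6, 447/8)
obs 6: x=4 → posterior Inverse-Gamma(13/2, 703/8)
obs 7: x=5 → posterior Inverse-Gamma(7, 1027/8)
obs 8: x=-7 → posterior Inverse-Gamma(15/2, 1063/8)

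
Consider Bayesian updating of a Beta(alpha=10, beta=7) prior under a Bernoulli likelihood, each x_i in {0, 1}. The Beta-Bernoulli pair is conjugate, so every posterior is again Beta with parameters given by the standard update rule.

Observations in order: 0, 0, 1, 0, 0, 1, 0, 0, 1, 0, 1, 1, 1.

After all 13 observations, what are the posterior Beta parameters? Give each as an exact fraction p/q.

alpha=16, beta=14

obs 1: x=0 → posterior Beta(10, 8)
obs 2: x=0 → posterior Beta(10, 9)
obs 3: x=1 → posterior Beta(11, 9)
obs 4: x=0 → posterior Beta(11, 10)
obs 5: x=0 → posterior Beta(11, 11)
obs 6: x=1 → posterior Beta(12, 11)
obs 7: x=0 → posterior Beta(12, 12)
obs 8: x=0 → posterior Beta(12, 13)
obs 9: x=1 → posterior Beta(13, 13)
obs 10: x=0 → posterior Beta(13, 14)
obs 11: x=1 → posterior Beta(14, 14)
obs 12: x=1 → posterior Beta(15, 14)
obs 13: x=1 → posterior Beta(16, 14)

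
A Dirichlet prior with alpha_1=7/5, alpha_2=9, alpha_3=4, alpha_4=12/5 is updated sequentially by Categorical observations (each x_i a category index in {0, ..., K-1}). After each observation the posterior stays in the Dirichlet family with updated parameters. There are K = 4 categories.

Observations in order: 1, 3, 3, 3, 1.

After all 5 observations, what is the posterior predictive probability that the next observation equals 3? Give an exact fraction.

27/109

obs 1: x=1 → posterior Dirichlet(7/5, 10, 4, 12/5)
obs 2: x=3 → posterior Dirichlet(7/5, 10, 4, 17/5)
obs 3: x=3 → posterior Dirichlet(7/5, 10, 4, 22/5)
obs 4: x=3 → posterior Dirichlet(7/5, 10, 4, 27/5)
obs 5: x=1 → posterior Dirichlet(7/5, 11, 4, 27/5)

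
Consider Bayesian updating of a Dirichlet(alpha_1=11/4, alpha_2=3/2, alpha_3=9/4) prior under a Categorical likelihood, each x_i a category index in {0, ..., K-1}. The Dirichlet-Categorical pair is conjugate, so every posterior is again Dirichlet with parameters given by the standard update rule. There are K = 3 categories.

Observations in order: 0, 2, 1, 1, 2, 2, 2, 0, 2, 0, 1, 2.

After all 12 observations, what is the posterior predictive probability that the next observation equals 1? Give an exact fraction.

obs 1: x=0 → posterior Dirichlet(15/4, 3/2, 9/4)
obs 2: x=2 → posterior Dirichlet(15/4, 3/2, 13/4)
obs 3: x=1 → posterior Dirichlet(15/4, 5/2, 13/4)
obs 4: x=1 → posterior Dirichlet(15/4, 7/2, 13/4)
obs 5: x=2 → posterior Dirichlet(15/4, 7/2, 17/4)
obs 6: x=2 → posterior Dirichlet(15/4, 7/2, 21/4)
obs 7: x=2 → posterior Dirichlet(15/4, 7/2, 25/4)
obs 8: x=0 → posterior Dirichlet(19/4, 7/2, 25/4)
obs 9: x=2 → posterior Dirichlet(19/4, 7/2, 29/4)
obs 10: x=0 → posterior Dirichlet(23/4, 7/2, 29/4)
obs 11: x=1 → posterior Dirichlet(23/4, 9/2, 29/4)
obs 12: x=2 → posterior Dirichlet(23/4, 9/2, 33/4)

9/37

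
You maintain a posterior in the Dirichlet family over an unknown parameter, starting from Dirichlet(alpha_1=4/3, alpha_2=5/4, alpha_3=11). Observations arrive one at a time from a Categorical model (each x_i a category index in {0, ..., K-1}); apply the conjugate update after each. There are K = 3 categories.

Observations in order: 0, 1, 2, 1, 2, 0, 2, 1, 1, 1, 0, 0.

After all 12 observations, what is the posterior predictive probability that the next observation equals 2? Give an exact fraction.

obs 1: x=0 → posterior Dirichlet(7/3, 5/4, 11)
obs 2: x=1 → posterior Dirichlet(7/3, 9/4, 11)
obs 3: x=2 → posterior Dirichlet(7/3, 9/4, 12)
obs 4: x=1 → posterior Dirichlet(7/3, 13/4, 12)
obs 5: x=2 → posterior Dirichlet(7/3, 13/4, 13)
obs 6: x=0 → posterior Dirichlet(10/3, 13/4, 13)
obs 7: x=2 → posterior Dirichlet(10/3, 13/4, 14)
obs 8: x=1 → posterior Dirichlet(10/3, 17/4, 14)
obs 9: x=1 → posterior Dirichlet(10/3, 21/4, 14)
obs 10: x=1 → posterior Dirichlet(10/3, 25/4, 14)
obs 11: x=0 → posterior Dirichlet(13/3, 25/4, 14)
obs 12: x=0 → posterior Dirichlet(16/3, 25/4, 14)

168/307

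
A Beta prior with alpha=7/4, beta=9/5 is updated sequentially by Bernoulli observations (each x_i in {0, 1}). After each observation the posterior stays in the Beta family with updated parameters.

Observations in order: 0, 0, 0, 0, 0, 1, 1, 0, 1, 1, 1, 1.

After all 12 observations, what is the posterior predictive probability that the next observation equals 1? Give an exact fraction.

obs 1: x=0 → posterior Beta(7/4, 14/5)
obs 2: x=0 → posterior Beta(7/4, 19/5)
obs 3: x=0 → posterior Beta(7/4, 24/5)
obs 4: x=0 → posterior Beta(7/4, 29/5)
obs 5: x=0 → posterior Beta(7/4, 34/5)
obs 6: x=1 → posterior Beta(11/4, 34/5)
obs 7: x=1 → posterior Beta(15/4, 34/5)
obs 8: x=0 → posterior Beta(15/4, 39/5)
obs 9: x=1 → posterior Beta(19/4, 39/5)
obs 10: x=1 → posterior Beta(23/4, 39/5)
obs 11: x=1 → posterior Beta(27/4, 39/5)
obs 12: x=1 → posterior Beta(31/4, 39/5)

155/311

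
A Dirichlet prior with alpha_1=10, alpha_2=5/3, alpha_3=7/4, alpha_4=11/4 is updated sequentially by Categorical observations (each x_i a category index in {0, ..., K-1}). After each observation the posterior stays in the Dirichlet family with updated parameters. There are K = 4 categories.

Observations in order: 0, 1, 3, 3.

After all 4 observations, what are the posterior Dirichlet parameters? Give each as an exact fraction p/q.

alpha_1=11, alpha_2=8/3, alpha_3=7/4, alpha_4=19/4

obs 1: x=0 → posterior Dirichlet(11, 5/3, 7/4, 11/4)
obs 2: x=1 → posterior Dirichlet(11, 8/3, 7/4, 11/4)
obs 3: x=3 → posterior Dirichlet(11, 8/3, 7/4, 15/4)
obs 4: x=3 → posterior Dirichlet(11, 8/3, 7/4, 19/4)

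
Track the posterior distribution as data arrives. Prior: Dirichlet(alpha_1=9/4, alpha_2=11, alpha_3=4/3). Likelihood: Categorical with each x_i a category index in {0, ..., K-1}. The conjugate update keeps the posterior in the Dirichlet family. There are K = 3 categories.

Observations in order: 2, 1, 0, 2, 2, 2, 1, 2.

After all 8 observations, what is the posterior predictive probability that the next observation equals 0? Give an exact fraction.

obs 1: x=2 → posterior Dirichlet(9/4, 11, 7/3)
obs 2: x=1 → posterior Dirichlet(9/4, 12, 7/3)
obs 3: x=0 → posterior Dirichlet(13/4, 12, 7/3)
obs 4: x=2 → posterior Dirichlet(13/4, 12, 10/3)
obs 5: x=2 → posterior Dirichlet(13/4, 12, 13/3)
obs 6: x=2 → posterior Dirichlet(13/4, 12, 16/3)
obs 7: x=1 → posterior Dirichlet(13/4, 13, 16/3)
obs 8: x=2 → posterior Dirichlet(13/4, 13, 19/3)

39/271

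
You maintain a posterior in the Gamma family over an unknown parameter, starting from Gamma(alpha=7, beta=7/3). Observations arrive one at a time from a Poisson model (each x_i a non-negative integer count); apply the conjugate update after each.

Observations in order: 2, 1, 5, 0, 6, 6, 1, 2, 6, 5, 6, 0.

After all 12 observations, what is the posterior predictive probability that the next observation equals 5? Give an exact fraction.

obs 1: x=2 → posterior Gamma(9, 10/3)
obs 2: x=1 → posterior Gamma(10, 13/3)
obs 3: x=5 → posterior Gamma(15, 16/3)
obs 4: x=0 → posterior Gamma(15, 19/3)
obs 5: x=6 → posterior Gamma(21, 22/3)
obs 6: x=6 → posterior Gamma(27, 25/3)
obs 7: x=1 → posterior Gamma(28, 28/3)
obs 8: x=2 → posterior Gamma(30, 31/3)
obs 9: x=6 → posterior Gamma(36, 34/3)
obs 10: x=5 → posterior Gamma(41, 37/3)
obs 11: x=6 → posterior Gamma(47, 40/3)
obs 12: x=0 → posterior Gamma(47, 43/3)

8461703514648337408941948126356767621646111757934347348668935678972998223219943642265/72668677431455068669529733634463344886541996050047224326681640483551473309976734203904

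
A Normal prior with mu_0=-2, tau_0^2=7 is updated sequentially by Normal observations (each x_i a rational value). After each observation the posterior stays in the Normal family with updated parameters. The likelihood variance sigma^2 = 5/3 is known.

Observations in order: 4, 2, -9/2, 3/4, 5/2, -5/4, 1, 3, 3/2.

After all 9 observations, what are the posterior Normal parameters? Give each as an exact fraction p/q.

mu_0=179/194, tau_0^2=35/194

obs 1: x=4 → posterior Normal(37/13, 35/26)
obs 2: x=2 → posterior Normal(116/47, 35/47)
obs 3: x=-9/2 → posterior Normal(43/136, 35/68)
obs 4: x=3/4 → posterior Normal(149/356, 35/89)
obs 5: x=5/2 → posterior Normal(359/440, 7/22)
obs 6: x=-5/4 → posterior Normal(127/262, 35/131)
obs 7: x=1 → posterior Normal(169/304, 35/152)
obs 8: x=3 → posterior Normal(295/346, 35/173)
obs 9: x=3/2 → posterior Normal(179/194, 35/194)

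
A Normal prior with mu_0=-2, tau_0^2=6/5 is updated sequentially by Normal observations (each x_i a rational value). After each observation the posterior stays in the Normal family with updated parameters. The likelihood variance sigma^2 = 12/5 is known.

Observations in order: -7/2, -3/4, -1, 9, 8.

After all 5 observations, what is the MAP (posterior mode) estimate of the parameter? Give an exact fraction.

obs 1: x=-7/2 → posterior Normal(-5/2, 4/5)
obs 2: x=-3/4 → posterior Normal(-33/16, 3/5)
obs 3: x=-1 → posterior Normal(-37/20, 12/25)
obs 4: x=9 → posterior Normal(-1/24, 2/5)
obs 5: x=8 → posterior Normal(31/28, 12/35)

31/28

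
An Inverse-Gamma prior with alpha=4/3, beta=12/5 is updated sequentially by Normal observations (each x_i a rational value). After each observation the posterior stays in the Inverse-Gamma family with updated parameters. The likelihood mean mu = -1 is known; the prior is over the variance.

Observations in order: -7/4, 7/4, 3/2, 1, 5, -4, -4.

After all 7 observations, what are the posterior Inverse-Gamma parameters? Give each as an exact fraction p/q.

obs 1: x=-7/4 → posterior Inverse-Gamma(11/6, 429/160)
obs 2: x=7/4 → posterior Inverse-Gamma(7/3, 517/80)
obs 3: x=3/2 → posterior Inverse-Gamma(17/6, 767/80)
obs 4: x=1 → posterior Inverse-Gamma(10/3, 927/80)
obs 5: x=5 → posterior Inverse-Gamma(23/6, 2367/80)
obs 6: x=-4 → posterior Inverse-Gamma(13/3, 2727/80)
obs 7: x=-4 → posterior Inverse-Gamma(29/6, 3087/80)

alpha=29/6, beta=3087/80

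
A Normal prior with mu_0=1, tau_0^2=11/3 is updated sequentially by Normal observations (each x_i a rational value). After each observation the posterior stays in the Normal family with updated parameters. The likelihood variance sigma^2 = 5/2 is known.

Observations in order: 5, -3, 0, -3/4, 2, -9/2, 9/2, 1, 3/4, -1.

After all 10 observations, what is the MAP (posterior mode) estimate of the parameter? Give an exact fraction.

103/235

obs 1: x=5 → posterior Normal(125/37, 55/37)
obs 2: x=-3 → posterior Normal(1, 55/59)
obs 3: x=0 → posterior Normal(59/81, 55/81)
obs 4: x=-3/4 → posterior Normal(85/206, 55/103)
obs 5: x=2 → posterior Normal(173/250, 11/25)
obs 6: x=-9/2 → posterior Normal(-25/294, 55/147)
obs 7: x=9/2 → posterior Normal(173/338, 55/169)
obs 8: x=1 → posterior Normal(217/382, 55/191)
obs 9: x=3/4 → posterior Normal(125/213, 55/213)
obs 10: x=-1 → posterior Normal(103/235, 11/47)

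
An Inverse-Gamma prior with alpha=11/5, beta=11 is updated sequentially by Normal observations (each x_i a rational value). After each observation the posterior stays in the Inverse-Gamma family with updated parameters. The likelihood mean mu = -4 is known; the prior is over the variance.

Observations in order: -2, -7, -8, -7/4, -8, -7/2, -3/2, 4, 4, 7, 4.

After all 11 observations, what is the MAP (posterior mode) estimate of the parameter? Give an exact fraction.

obs 1: x=-2 → posterior Inverse-Gamma(27/10, 13)
obs 2: x=-7 → posterior Inverse-Gamma(16/5, 35/2)
obs 3: x=-8 → posterior Inverse-Gamma(37/10, 51/2)
obs 4: x=-7/4 → posterior Inverse-Gamma(21/5, 897/32)
obs 5: x=-8 → posterior Inverse-Gamma(47/10, 1153/32)
obs 6: x=-7/2 → posterior Inverse-Gamma(26/5, 1157/32)
obs 7: x=-3/2 → posterior Inverse-Gamma(57/10, 1257/32)
obs 8: x=4 → posterior Inverse-Gamma(31/5, 2281/32)
obs 9: x=4 → posterior Inverse-Gamma(67/10, 3305/32)
obs 10: x=7 → posterior Inverse-Gamma(36/5, 5241/32)
obs 11: x=4 → posterior Inverse-Gamma(77/10, 6265/32)

31325/1392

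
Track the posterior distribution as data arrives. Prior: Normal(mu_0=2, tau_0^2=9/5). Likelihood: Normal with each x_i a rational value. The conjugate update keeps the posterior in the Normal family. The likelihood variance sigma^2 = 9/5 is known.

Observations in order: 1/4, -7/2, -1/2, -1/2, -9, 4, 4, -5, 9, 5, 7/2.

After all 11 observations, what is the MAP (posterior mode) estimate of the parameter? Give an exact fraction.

37/48

obs 1: x=1/4 → posterior Normal(9/8, 9/10)
obs 2: x=-7/2 → posterior Normal(-5/12, 3/5)
obs 3: x=-1/2 → posterior Normal(-7/16, 9/20)
obs 4: x=-1/2 → posterior Normal(-9/20, 9/25)
obs 5: x=-9 → posterior Normal(-15/8, 3/10)
obs 6: x=4 → posterior Normal(-29/28, 9/35)
obs 7: x=4 → posterior Normal(-13/32, 9/40)
obs 8: x=-5 → posterior Normal(-11/12, 1/5)
obs 9: x=9 → posterior Normal(3/40, 9/50)
obs 10: x=5 → posterior Normal(23/44, 9/55)
obs 11: x=7/2 → posterior Normal(37/48, 3/20)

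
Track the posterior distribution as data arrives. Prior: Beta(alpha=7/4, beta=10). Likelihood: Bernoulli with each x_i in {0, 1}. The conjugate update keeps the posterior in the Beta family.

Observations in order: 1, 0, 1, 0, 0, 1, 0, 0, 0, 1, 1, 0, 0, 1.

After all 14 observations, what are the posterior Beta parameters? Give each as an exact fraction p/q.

alpha=31/4, beta=18

obs 1: x=1 → posterior Beta(11/4, 10)
obs 2: x=0 → posterior Beta(11/4, 11)
obs 3: x=1 → posterior Beta(15/4, 11)
obs 4: x=0 → posterior Beta(15/4, 12)
obs 5: x=0 → posterior Beta(15/4, 13)
obs 6: x=1 → posterior Beta(19/4, 13)
obs 7: x=0 → posterior Beta(19/4, 14)
obs 8: x=0 → posterior Beta(19/4, 15)
obs 9: x=0 → posterior Beta(19/4, 16)
obs 10: x=1 → posterior Beta(23/4, 16)
obs 11: x=1 → posterior Beta(27/4, 16)
obs 12: x=0 → posterior Beta(27/4, 17)
obs 13: x=0 → posterior Beta(27/4, 18)
obs 14: x=1 → posterior Beta(31/4, 18)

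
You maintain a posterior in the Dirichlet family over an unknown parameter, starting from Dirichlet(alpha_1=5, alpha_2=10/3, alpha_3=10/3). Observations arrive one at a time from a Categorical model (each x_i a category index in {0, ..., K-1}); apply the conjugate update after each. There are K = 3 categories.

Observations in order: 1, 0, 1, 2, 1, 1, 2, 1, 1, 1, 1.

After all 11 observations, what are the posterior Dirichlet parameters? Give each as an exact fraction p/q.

obs 1: x=1 → posterior Dirichlet(5, 13/3, 10/3)
obs 2: x=0 → posterior Dirichlet(6, 13/3, 10/3)
obs 3: x=1 → posterior Dirichlet(6, 16/3, 10/3)
obs 4: x=2 → posterior Dirichlet(6, 16/3, 13/3)
obs 5: x=1 → posterior Dirichlet(6, 19/3, 13/3)
obs 6: x=1 → posterior Dirichlet(6, 22/3, 13/3)
obs 7: x=2 → posterior Dirichlet(6, 22/3, 16/3)
obs 8: x=1 → posterior Dirichlet(6, 25/3, 16/3)
obs 9: x=1 → posterior Dirichlet(6, 28/3, 16/3)
obs 10: x=1 → posterior Dirichlet(6, 31/3, 16/3)
obs 11: x=1 → posterior Dirichlet(6, 34/3, 16/3)

alpha_1=6, alpha_2=34/3, alpha_3=16/3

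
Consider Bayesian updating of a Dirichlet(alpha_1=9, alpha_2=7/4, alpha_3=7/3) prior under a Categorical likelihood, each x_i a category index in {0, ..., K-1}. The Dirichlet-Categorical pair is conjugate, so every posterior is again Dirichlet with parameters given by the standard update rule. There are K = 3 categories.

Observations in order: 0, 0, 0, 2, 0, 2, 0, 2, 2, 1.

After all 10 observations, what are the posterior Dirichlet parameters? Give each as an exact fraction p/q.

obs 1: x=0 → posterior Dirichlet(10, 7/4, 7/3)
obs 2: x=0 → posterior Dirichlet(11, 7/4, 7/3)
obs 3: x=0 → posterior Dirichlet(12, 7/4, 7/3)
obs 4: x=2 → posterior Dirichlet(12, 7/4, 10/3)
obs 5: x=0 → posterior Dirichlet(13, 7/4, 10/3)
obs 6: x=2 → posterior Dirichlet(13, 7/4, 13/3)
obs 7: x=0 → posterior Dirichlet(14, 7/4, 13/3)
obs 8: x=2 → posterior Dirichlet(14, 7/4, 16/3)
obs 9: x=2 → posterior Dirichlet(14, 7/4, 19/3)
obs 10: x=1 → posterior Dirichlet(14, 11/4, 19/3)

alpha_1=14, alpha_2=11/4, alpha_3=19/3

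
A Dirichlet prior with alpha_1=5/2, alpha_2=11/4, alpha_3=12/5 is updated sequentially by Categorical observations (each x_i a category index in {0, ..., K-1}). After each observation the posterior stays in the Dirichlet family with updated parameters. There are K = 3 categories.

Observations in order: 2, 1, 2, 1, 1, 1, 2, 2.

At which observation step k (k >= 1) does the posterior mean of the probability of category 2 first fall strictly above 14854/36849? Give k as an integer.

k = 3

obs 1: x=2 → posterior Dirichlet(5/2, 11/4, 17/5)
obs 2: x=1 → posterior Dirichlet(5/2, 15/4, 17/5)
obs 3: x=2 → posterior Dirichlet(5/2, 15/4, 22/5)
obs 4: x=1 → posterior Dirichlet(5/2, 19/4, 22/5)
obs 5: x=1 → posterior Dirichlet(5/2, 23/4, 22/5)
obs 6: x=1 → posterior Dirichlet(5/2, 27/4, 22/5)
obs 7: x=2 → posterior Dirichlet(5/2, 27/4, 27/5)
obs 8: x=2 → posterior Dirichlet(5/2, 27/4, 32/5)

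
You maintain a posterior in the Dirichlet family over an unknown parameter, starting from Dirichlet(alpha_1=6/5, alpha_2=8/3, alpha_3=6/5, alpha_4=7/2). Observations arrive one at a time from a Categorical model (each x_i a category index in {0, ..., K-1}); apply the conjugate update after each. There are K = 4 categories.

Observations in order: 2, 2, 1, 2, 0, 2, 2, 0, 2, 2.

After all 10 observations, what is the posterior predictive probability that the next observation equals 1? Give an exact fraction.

110/557

obs 1: x=2 → posterior Dirichlet(6/5, 8/3, 11/5, 7/2)
obs 2: x=2 → posterior Dirichlet(6/5, 8/3, 16/5, 7/2)
obs 3: x=1 → posterior Dirichlet(6/5, 11/3, 16/5, 7/2)
obs 4: x=2 → posterior Dirichlet(6/5, 11/3, 21/5, 7/2)
obs 5: x=0 → posterior Dirichlet(11/5, 11/3, 21/5, 7/2)
obs 6: x=2 → posterior Dirichlet(11/5, 11/3, 26/5, 7/2)
obs 7: x=2 → posterior Dirichlet(11/5, 11/3, 31/5, 7/2)
obs 8: x=0 → posterior Dirichlet(16/5, 11/3, 31/5, 7/2)
obs 9: x=2 → posterior Dirichlet(16/5, 11/3, 36/5, 7/2)
obs 10: x=2 → posterior Dirichlet(16/5, 11/3, 41/5, 7/2)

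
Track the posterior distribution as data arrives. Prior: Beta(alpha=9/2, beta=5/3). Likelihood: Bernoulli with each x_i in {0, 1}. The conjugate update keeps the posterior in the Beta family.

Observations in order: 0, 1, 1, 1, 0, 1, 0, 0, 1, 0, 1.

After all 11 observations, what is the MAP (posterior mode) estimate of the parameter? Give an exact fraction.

obs 1: x=0 → posterior Beta(9/2, 8/3)
obs 2: x=1 → posterior Beta(11/2, 8/3)
obs 3: x=1 → posterior Beta(13/2, 8/3)
obs 4: x=1 → posterior Beta(15/2, 8/3)
obs 5: x=0 → posterior Beta(15/2, 11/3)
obs 6: x=1 → posterior Beta(17/2, 11/3)
obs 7: x=0 → posterior Beta(17/2, 14/3)
obs 8: x=0 → posterior Beta(17/2, 17/3)
obs 9: x=1 → posterior Beta(19/2, 17/3)
obs 10: x=0 → posterior Beta(19/2, 20/3)
obs 11: x=1 → posterior Beta(21/2, 20/3)

57/91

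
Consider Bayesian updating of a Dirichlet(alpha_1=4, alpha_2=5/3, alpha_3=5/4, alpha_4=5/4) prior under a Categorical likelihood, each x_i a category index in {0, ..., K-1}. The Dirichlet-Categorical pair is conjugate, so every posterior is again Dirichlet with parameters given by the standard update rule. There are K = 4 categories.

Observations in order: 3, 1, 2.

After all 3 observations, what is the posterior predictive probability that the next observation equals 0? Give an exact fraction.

24/67

obs 1: x=3 → posterior Dirichlet(4, 5/3, 5/4, 9/4)
obs 2: x=1 → posterior Dirichlet(4, 8/3, 5/4, 9/4)
obs 3: x=2 → posterior Dirichlet(4, 8/3, 9/4, 9/4)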